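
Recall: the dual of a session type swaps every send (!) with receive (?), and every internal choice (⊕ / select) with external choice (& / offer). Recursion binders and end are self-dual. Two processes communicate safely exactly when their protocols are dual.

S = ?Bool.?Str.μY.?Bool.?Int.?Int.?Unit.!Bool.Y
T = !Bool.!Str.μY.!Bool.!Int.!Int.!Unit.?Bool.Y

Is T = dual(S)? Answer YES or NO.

YES

?Bool | !Bool  match
  ?Str | !Str  match
    μY | μY  match (μ self-dual)
      ?Bool | !Bool  match
        ?Int | !Int  match
          ?Int | !Int  match
            ?Unit | !Unit  match
              !Bool | ?Bool  match
                Y | Y  match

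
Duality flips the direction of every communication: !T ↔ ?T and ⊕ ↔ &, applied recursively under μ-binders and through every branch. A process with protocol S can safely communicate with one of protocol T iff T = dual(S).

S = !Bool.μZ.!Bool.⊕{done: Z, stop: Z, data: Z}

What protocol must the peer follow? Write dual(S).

?Bool.μZ.?Bool.&{done: Z, stop: Z, data: Z}

!Bool ↦ ?Bool
  μZ ↦ μZ  (μ self-dual)
    !Bool ↦ ?Bool
      ⊕{done,stop,data} ↦ &{done,stop,data}  (internal→external)
        case done:
          Z self-dual
        case stop:
          Z self-dual
        case data:
          Z self-dual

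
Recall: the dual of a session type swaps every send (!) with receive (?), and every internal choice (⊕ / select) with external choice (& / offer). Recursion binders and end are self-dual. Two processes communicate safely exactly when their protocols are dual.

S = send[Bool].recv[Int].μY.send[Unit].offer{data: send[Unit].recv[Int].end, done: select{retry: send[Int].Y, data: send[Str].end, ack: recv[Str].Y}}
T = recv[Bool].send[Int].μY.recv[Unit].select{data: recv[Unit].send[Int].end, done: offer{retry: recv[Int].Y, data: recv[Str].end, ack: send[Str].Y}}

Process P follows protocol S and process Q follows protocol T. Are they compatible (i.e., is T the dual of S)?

YES

send[Bool] ‖ recv[Bool]  match
  recv[Int] ‖ send[Int]  match
    μY ‖ μY  match (binder kept)
      send[Unit] ‖ recv[Unit]  match
        offer{data,done} ‖ select{data,done}  match label sets agree
          [data]
            send[Unit] ‖ recv[Unit]  match
              recv[Int] ‖ send[Int]  match
                end ‖ end  match
          [done]
            select{retry,data,ack} ‖ offer{retry,data,ack}  match label sets agree
              [retry]
                send[Int] ‖ recv[Int]  match
                  Y ‖ Y  match
              [data]
                send[Str] ‖ recv[Str]  match
                  end ‖ end  match
              [ack]
                recv[Str] ‖ send[Str]  match
                  Y ‖ Y  match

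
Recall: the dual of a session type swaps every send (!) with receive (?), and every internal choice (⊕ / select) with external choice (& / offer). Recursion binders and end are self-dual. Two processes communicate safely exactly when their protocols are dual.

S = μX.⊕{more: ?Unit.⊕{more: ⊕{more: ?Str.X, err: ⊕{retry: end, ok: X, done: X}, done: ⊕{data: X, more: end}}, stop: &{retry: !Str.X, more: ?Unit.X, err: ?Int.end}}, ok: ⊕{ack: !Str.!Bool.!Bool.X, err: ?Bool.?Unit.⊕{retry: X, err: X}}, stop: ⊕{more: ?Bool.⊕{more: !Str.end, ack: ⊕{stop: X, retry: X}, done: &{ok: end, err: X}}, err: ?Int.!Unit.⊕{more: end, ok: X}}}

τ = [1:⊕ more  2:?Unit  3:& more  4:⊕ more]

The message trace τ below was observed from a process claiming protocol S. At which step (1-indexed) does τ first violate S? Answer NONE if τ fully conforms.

step 1: ⊕ more  ✓  now at ?Unit.⊕{more: ⊕{more: ?Str.μX.…, err: ⊕{retry: end, ok: μX.…, done: μX.…}, done: ⊕{data: μX.…, more: end}}, stop: &{retry: !Str.μX.…, more: ?Unit.μX.…, err: ?Int.end}}
step 2: ?Unit  ✓  now at ⊕{more: ⊕{more: ?Str.μX.…, err: ⊕{retry: end, ok: μX.…, done: μX.…}, done: ⊕{data: μX.…, more: end}}, stop: &{retry: !Str.μX.…, more: ?Unit.μX.…, err: ?Int.end}}
step 3: got & more, protocol expects ⊕ more or ⊕ stop  ✗

3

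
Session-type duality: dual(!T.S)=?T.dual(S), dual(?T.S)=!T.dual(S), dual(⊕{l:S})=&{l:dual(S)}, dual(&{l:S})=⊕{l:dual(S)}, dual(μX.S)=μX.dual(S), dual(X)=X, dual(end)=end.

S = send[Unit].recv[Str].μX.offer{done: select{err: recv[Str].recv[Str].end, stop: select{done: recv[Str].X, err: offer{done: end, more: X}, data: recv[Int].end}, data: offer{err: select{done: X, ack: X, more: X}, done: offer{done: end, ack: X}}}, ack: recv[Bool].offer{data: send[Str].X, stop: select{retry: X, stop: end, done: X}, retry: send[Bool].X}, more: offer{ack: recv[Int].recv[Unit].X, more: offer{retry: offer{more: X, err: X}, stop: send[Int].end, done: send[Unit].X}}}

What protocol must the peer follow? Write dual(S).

send[Unit] → recv[Unit]
  recv[Str] → send[Str]
    μX → μX  (μ self-dual)
      offer{done,ack,more} → select{done,ack,more}  (external→internal)
        [done]
          select{err,stop,data} → offer{err,stop,data}  (⊕→&)
            [err]
              recv[Str] → send[Str]
                recv[Str] → send[Str]
                  dual(end) = end
            [stop]
              select{done,err,data} → offer{done,err,data}  (⊕→&)
                [done]
                  recv[Str] → send[Str]
                    dual(X) = X
                [err]
                  offer{done,more} → select{done,more}  (external→internal)
                    [done]
                      dual(end) = end
                    [more]
                      dual(X) = X
                [data]
                  recv[Int] → send[Int]
                    dual(end) = end
            [data]
              offer{err,done} → select{err,done}  (external→internal)
                [err]
                  select{done,ack,more} → offer{done,ack,more}  (⊕→&)
                    [done]
                      dual(X) = X
                    [ack]
                      dual(X) = X
                    [more]
                      dual(X) = X
                [done]
                  offer{done,ack} → select{done,ack}  (external→internal)
                    [done]
                      dual(end) = end
                    [ack]
                      dual(X) = X
        [ack]
          recv[Bool] → send[Bool]
            offer{data,stop,retry} → select{data,stop,retry}  (external→internal)
              [data]
                send[Str] → recv[Str]
                  dual(X) = X
              [stop]
                select{retry,stop,done} → offer{retry,stop,done}  (⊕→&)
                  [retry]
                    dual(X) = X
                  [stop]
                    dual(end) = end
                  [done]
                    dual(X) = X
              [retry]
                send[Bool] → recv[Bool]
                  dual(X) = X
        [more]
          offer{ack,more} → select{ack,more}  (external→internal)
            [ack]
              recv[Int] → send[Int]
                recv[Unit] → send[Unit]
                  dual(X) = X
            [more]
              offer{retry,stop,done} → select{retry,stop,done}  (external→internal)
                [retry]
                  offer{more,err} → select{more,err}  (external→internal)
                    [more]
                      dual(X) = X
                    [err]
                      dual(X) = X
                [stop]
                  send[Int] → recv[Int]
                    dual(end) = end
                [done]
                  send[Unit] → recv[Unit]
                    dual(X) = X

recv[Unit].send[Str].μX.select{done: offer{err: send[Str].send[Str].end, stop: offer{done: send[Str].X, err: select{done: end, more: X}, data: send[Int].end}, data: select{err: offer{done: X, ack: X, more: X}, done: select{done: end, ack: X}}}, ack: send[Bool].select{data: recv[Str].X, stop: offer{retry: X, stop: end, done: X}, retry: recv[Bool].X}, more: select{ack: send[Int].send[Unit].X, more: select{retry: select{more: X, err: X}, stop: recv[Int].end, done: recv[Unit].X}}}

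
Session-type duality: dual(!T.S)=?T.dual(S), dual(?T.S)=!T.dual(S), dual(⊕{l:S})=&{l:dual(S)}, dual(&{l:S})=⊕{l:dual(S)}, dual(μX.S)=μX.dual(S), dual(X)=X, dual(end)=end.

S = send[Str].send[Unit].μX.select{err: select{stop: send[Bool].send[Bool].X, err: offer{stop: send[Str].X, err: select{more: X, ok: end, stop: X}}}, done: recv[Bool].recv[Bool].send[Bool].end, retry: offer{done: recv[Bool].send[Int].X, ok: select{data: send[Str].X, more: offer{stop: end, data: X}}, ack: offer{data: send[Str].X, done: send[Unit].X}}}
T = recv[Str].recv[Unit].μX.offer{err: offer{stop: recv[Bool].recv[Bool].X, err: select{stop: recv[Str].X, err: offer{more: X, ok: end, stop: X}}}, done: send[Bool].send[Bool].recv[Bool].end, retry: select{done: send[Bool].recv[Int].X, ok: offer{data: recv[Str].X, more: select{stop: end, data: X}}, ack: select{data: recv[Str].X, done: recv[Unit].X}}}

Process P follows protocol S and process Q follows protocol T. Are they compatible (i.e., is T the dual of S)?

send[Str] ‖ recv[Str]  ok
  send[Unit] ‖ recv[Unit]  ok
    μX ‖ μX  ok (rec unchanged)
      select{err,done,retry} ‖ offer{err,done,retry}  ok label sets agree
        [err]
          select{stop,err} ‖ offer{stop,err}  ok label sets agree
            [stop]
              send[Bool] ‖ recv[Bool]  ok
                send[Bool] ‖ recv[Bool]  ok
                  X ‖ X  ok
            [err]
              offer{stop,err} ‖ select{stop,err}  ok label sets agree
                [stop]
                  send[Str] ‖ recv[Str]  ok
                    X ‖ X  ok
                [err]
                  select{more,ok,stop} ‖ offer{more,ok,stop}  ok label sets agree
                    [more]
                      X ‖ X  ok
                    [ok]
                      end ‖ end  ok
                    [stop]
                      X ‖ X  ok
        [done]
          recv[Bool] ‖ send[Bool]  ok
            recv[Bool] ‖ send[Bool]  ok
              send[Bool] ‖ recv[Bool]  ok
                end ‖ end  ok
        [retry]
          offer{done,ok,ack} ‖ select{done,ok,ack}  ok label sets agree
            [done]
              recv[Bool] ‖ send[Bool]  ok
                send[Int] ‖ recv[Int]  ok
                  X ‖ X  ok
            [ok]
              select{data,more} ‖ offer{data,more}  ok label sets agree
                [data]
                  send[Str] ‖ recv[Str]  ok
                    X ‖ X  ok
                [more]
                  offer{stop,data} ‖ select{stop,data}  ok label sets agree
                    [stop]
                      end ‖ end  ok
                    [data]
                      X ‖ X  ok
            [ack]
              offer{data,done} ‖ select{data,done}  ok label sets agree
                [data]
                  send[Str] ‖ recv[Str]  ok
                    X ‖ X  ok
                [done]
                  send[Unit] ‖ recv[Unit]  ok
                    X ‖ X  ok

YES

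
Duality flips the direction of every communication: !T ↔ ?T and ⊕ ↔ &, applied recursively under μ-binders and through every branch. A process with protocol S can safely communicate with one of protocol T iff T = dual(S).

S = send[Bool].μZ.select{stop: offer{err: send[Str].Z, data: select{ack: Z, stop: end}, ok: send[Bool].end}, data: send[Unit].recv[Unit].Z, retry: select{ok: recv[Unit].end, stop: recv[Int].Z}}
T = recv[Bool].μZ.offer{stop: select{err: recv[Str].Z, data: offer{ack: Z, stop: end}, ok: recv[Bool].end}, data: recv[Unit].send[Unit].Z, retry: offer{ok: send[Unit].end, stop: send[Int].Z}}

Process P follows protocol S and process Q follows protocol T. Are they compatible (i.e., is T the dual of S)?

send[Bool] ‖ recv[Bool]  ✓
  μZ ‖ μZ  ✓ (binder kept)
    select{stop,data,retry} ‖ offer{stop,data,retry}  ✓ labels match
      [stop]
        offer{err,data,ok} ‖ select{err,data,ok}  ✓ labels match
          [err]
            send[Str] ‖ recv[Str]  ✓
              Z ‖ Z  ✓
          [data]
            select{ack,stop} ‖ offer{ack,stop}  ✓ labels match
              [ack]
                Z ‖ Z  ✓
              [stop]
                end ‖ end  ✓
          [ok]
            send[Bool] ‖ recv[Bool]  ✓
              end ‖ end  ✓
      [data]
        send[Unit] ‖ recv[Unit]  ✓
          recv[Unit] ‖ send[Unit]  ✓
            Z ‖ Z  ✓
      [retry]
        select{ok,stop} ‖ offer{ok,stop}  ✓ labels match
          [ok]
            recv[Unit] ‖ send[Unit]  ✓
              end ‖ end  ✓
          [stop]
            recv[Int] ‖ send[Int]  ✓
              Z ‖ Z  ✓

YES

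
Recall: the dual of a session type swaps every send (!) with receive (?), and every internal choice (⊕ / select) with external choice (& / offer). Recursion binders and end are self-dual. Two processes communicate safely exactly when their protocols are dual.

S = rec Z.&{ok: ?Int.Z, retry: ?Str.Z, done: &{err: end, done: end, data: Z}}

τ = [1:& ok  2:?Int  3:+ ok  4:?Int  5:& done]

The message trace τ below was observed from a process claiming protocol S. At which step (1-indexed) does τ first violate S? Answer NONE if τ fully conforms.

3

@1 & ok  ✓  cont: ?Int.rec Z.…
@2 ?Int  ✓  cont: rec Z.…
@3 got + ok, protocol expects & ok or & retry or & done  ✗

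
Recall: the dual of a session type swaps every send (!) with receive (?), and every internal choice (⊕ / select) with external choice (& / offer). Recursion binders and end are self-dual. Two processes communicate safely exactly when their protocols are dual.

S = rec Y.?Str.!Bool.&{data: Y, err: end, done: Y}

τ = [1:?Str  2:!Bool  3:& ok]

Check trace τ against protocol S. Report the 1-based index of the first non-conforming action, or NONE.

step 1: ?Str  ✓  residual = !Bool.&{data: rec Y.…, err: end, done: rec Y.…}
step 2: !Bool  ✓  residual = &{data: rec Y.…, err: end, done: rec Y.…}
step 3: got & ok, protocol expects & data or & err or & done  ✗

3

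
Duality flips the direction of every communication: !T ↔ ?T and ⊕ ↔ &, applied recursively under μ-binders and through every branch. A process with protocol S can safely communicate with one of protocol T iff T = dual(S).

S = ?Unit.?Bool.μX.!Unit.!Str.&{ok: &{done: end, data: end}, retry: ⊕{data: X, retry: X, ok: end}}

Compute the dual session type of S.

!Unit.!Bool.μX.?Unit.?Str.⊕{ok: ⊕{done: end, data: end}, retry: &{data: X, retry: X, ok: end}}

?Unit → !Unit
  ?Bool → !Bool
    μX → μX  (rec unchanged)
      !Unit → ?Unit
        !Str → ?Str
          &{ok,retry} → ⊕{ok,retry}  (offer→select)
            • ok:
              &{done,data} → ⊕{done,data}  (offer→select)
                • done:
                  end self-dual
                • data:
                  end self-dual
            • retry:
              ⊕{data,retry,ok} → &{data,retry,ok}  (internal→external)
                • data:
                  X self-dual
                • retry:
                  X self-dual
                • ok:
                  end self-dual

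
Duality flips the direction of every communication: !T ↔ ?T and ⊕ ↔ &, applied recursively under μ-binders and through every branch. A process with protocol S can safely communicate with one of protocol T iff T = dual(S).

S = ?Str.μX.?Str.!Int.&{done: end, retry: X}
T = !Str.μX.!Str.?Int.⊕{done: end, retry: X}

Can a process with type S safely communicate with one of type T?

YES

?Str | !Str  ✓
  μX | μX  ✓ (rec unchanged)
    ?Str | !Str  ✓
      !Int | ?Int  ✓
        &{done,retry} | ⊕{done,retry}  ✓ same labels
          case done:
            end | end  ✓
          case retry:
            X | X  ✓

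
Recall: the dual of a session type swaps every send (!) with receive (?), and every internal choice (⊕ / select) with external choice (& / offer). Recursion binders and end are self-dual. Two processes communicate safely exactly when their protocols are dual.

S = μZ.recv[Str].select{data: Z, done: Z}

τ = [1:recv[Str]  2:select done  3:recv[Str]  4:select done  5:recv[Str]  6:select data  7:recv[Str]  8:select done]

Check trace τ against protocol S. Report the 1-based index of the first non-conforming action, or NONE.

step 1: recv[Str]  ok  now at select{data: μZ.…, done: μZ.…}
step 2: select done  ok  now at μZ.…
step 3: recv[Str]  ok  now at select{data: μZ.…, done: μZ.…}
step 4: select done  ok  now at μZ.…
step 5: recv[Str]  ok  now at select{data: μZ.…, done: μZ.…}
step 6: select data  ok  now at μZ.…
step 7: recv[Str]  ok  now at select{data: μZ.…, done: μZ.…}
step 8: select done  ok  now at μZ.…
trace exhausted — no violation

NONE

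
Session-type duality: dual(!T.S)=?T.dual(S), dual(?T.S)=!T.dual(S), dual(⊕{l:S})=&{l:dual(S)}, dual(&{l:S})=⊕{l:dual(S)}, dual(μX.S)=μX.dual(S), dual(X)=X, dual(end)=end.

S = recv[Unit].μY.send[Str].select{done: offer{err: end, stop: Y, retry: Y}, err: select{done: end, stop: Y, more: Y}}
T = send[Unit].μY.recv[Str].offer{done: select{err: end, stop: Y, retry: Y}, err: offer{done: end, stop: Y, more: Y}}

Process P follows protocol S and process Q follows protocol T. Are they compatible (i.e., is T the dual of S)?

recv[Unit] ‖ send[Unit]  ✓
  μY ‖ μY  ✓ (μ self-dual)
    send[Str] ‖ recv[Str]  ✓
      select{done,err} ‖ offer{done,err}  ✓ same labels
        case done:
          offer{err,stop,retry} ‖ select{err,stop,retry}  ✓ same labels
            case err:
              end ‖ end  ✓
            case stop:
              Y ‖ Y  ✓
            case retry:
              Y ‖ Y  ✓
        case err:
          select{done,stop,more} ‖ offer{done,stop,more}  ✓ same labels
            case done:
              end ‖ end  ✓
            case stop:
              Y ‖ Y  ✓
            case more:
              Y ‖ Y  ✓

YES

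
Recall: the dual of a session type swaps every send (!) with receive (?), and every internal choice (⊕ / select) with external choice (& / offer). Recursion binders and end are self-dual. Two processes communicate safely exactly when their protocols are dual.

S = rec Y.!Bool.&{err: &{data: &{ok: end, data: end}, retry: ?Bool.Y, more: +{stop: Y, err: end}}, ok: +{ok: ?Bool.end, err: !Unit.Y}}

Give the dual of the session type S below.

rec Y.?Bool.+{err: +{data: +{ok: end, data: end}, retry: !Bool.Y, more: &{stop: Y, err: end}}, ok: &{ok: !Bool.end, err: ?Unit.Y}}

rec Y = rec Y  (rec unchanged)
  !Bool = ?Bool
    &{err,ok} = +{err,ok}  (offer→select)
      • err:
        &{data,retry,more} = +{data,retry,more}  (offer→select)
          • data:
            &{ok,data} = +{ok,data}  (offer→select)
              • ok:
                dual(end) = end
              • data:
                dual(end) = end
          • retry:
            ?Bool = !Bool
              dual(Y) = Y
          • more:
            +{stop,err} = &{stop,err}  (select→offer)
              • stop:
                dual(Y) = Y
              • err:
                dual(end) = end
      • ok:
        +{ok,err} = &{ok,err}  (select→offer)
          • ok:
            ?Bool = !Bool
              dual(end) = end
          • err:
            !Unit = ?Unit
              dual(Y) = Y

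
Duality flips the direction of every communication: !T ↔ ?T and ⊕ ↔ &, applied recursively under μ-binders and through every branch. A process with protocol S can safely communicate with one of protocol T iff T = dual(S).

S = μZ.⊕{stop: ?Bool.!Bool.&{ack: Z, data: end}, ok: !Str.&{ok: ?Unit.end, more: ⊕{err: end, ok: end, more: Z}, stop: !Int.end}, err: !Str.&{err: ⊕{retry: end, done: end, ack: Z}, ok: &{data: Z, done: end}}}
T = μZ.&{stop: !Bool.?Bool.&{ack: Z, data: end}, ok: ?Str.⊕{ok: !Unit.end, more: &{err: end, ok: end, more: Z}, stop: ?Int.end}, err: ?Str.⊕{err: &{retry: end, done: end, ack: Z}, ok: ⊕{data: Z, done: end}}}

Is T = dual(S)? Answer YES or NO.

NO

μZ | μZ  match (rec unchanged)
  ⊕{stop,ok,err} | &{stop,ok,err}  match label sets agree
    • stop:
      ?Bool | !Bool  match
        !Bool | ?Bool  match
          &{ack,data} | &{ack,data}  ✗ choice polarity not flipped — not dual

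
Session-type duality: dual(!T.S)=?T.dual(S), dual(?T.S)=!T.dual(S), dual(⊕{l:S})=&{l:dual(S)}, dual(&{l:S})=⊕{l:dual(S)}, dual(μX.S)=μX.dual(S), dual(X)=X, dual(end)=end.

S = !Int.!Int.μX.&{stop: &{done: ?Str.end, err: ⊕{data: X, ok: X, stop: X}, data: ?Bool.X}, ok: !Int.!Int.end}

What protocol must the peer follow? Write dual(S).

!Int → ?Int
  !Int → ?Int
    μX → μX  (binder kept)
      &{stop,ok} → ⊕{stop,ok}  (external→internal)
        [stop]
          &{done,err,data} → ⊕{done,err,data}  (external→internal)
            [done]
              ?Str → !Str
                end ↦ end
            [err]
              ⊕{data,ok,stop} → &{data,ok,stop}  (select→offer)
                [data]
                  X ↦ X
                [ok]
                  X ↦ X
                [stop]
                  X ↦ X
            [data]
              ?Bool → !Bool
                X ↦ X
        [ok]
          !Int → ?Int
            !Int → ?Int
              end ↦ end

?Int.?Int.μX.⊕{stop: ⊕{done: !Str.end, err: &{data: X, ok: X, stop: X}, data: !Bool.X}, ok: ?Int.?Int.end}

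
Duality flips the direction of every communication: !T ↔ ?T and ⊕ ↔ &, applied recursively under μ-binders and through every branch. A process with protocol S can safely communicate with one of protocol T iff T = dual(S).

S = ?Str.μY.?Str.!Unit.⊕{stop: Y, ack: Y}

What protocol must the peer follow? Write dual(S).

!Str.μY.!Str.?Unit.&{stop: Y, ack: Y}

?Str = !Str
  μY = μY  (binder kept)
    ?Str = !Str
      !Unit = ?Unit
        ⊕{stop,ack} = &{stop,ack}  (internal→external)
          case stop:
            Y self-dual
          case ack:
            Y self-dual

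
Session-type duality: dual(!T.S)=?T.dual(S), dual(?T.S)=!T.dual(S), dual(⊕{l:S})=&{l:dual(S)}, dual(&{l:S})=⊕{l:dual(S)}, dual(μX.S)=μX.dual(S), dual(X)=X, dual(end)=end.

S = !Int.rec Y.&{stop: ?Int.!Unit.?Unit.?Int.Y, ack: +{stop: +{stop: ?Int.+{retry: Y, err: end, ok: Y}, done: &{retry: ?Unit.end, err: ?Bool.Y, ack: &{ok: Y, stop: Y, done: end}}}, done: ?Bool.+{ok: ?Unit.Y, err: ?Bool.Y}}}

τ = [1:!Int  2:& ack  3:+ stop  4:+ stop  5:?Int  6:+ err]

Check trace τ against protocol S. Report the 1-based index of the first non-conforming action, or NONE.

step 1: !Int  ✓  cont: rec Y.…
step 2: & ack  ✓  cont: +{stop: +{stop: ?Int.+{retry: rec Y.…, err: end, ok: rec Y.…}, done: &{retry: ?Unit.end, err: ?Bool.rec Y.…, ack: &{ok: rec Y.…, stop: rec Y.…, done: end}}}, done: ?Bool.+{ok: ?Unit.rec Y.…, err: ?Bool.rec Y.…}}
step 3: + stop  ✓  cont: +{stop: ?Int.+{retry: rec Y.…, err: end, ok: rec Y.…}, done: &{retry: ?Unit.end, err: ?Bool.rec Y.…, ack: &{ok: rec Y.…, stop: rec Y.…, done: end}}}
step 4: + stop  ✓  cont: ?Int.+{retry: rec Y.…, err: end, ok: rec Y.…}
step 5: ?Int  ✓  cont: +{retry: rec Y.…, err: end, ok: rec Y.…}
step 6: + err  ✓  cont: end
trace exhausted — no violation

NONE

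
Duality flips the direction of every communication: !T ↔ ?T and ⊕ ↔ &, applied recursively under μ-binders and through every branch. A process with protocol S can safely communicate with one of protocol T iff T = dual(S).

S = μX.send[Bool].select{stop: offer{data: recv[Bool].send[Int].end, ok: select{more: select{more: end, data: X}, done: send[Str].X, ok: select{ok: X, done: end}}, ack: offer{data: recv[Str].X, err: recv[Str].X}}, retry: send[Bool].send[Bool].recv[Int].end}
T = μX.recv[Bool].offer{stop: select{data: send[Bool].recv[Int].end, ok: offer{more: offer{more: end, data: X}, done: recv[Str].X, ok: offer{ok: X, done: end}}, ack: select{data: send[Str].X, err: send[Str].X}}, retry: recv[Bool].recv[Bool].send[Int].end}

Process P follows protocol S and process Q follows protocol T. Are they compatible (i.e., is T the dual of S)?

μX | μX  ✓ (binder kept)
  send[Bool] | recv[Bool]  ✓
    select{stop,retry} | offer{stop,retry}  ✓ same labels
      [stop]
        offer{data,ok,ack} | select{data,ok,ack}  ✓ same labels
          [data]
            recv[Bool] | send[Bool]  ✓
              send[Int] | recv[Int]  ✓
                end | end  ✓
          [ok]
            select{more,done,ok} | offer{more,done,ok}  ✓ same labels
              [more]
                select{more,data} | offer{more,data}  ✓ same labels
                  [more]
                    end | end  ✓
                  [data]
                    X | X  ✓
              [done]
                send[Str] | recv[Str]  ✓
                  X | X  ✓
              [ok]
                select{ok,done} | offer{ok,done}  ✓ same labels
                  [ok]
                    X | X  ✓
                  [done]
                    end | end  ✓
          [ack]
            offer{data,err} | select{data,err}  ✓ same labels
              [data]
                recv[Str] | send[Str]  ✓
                  X | X  ✓
              [err]
                recv[Str] | send[Str]  ✓
                  X | X  ✓
      [retry]
        send[Bool] | recv[Bool]  ✓
          send[Bool] | recv[Bool]  ✓
            recv[Int] | send[Int]  ✓
              end | end  ✓

YES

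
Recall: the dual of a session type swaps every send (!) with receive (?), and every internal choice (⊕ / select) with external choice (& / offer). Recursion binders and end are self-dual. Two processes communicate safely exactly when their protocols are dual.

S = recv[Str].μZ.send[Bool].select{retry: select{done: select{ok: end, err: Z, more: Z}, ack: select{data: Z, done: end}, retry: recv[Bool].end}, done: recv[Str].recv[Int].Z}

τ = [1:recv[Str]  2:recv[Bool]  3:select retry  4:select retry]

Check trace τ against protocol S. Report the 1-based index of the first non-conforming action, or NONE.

2

step 1: recv[Str]  match  now at μZ.…
step 2: got recv[Bool], protocol expects send[Bool]  ✗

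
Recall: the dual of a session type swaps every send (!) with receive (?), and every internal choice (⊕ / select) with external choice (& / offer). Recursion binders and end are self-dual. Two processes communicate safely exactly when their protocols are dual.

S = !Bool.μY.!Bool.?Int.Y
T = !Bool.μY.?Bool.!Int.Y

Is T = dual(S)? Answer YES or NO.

NO

!Bool ‖ !Bool  ✗ same direction on both sides — not dual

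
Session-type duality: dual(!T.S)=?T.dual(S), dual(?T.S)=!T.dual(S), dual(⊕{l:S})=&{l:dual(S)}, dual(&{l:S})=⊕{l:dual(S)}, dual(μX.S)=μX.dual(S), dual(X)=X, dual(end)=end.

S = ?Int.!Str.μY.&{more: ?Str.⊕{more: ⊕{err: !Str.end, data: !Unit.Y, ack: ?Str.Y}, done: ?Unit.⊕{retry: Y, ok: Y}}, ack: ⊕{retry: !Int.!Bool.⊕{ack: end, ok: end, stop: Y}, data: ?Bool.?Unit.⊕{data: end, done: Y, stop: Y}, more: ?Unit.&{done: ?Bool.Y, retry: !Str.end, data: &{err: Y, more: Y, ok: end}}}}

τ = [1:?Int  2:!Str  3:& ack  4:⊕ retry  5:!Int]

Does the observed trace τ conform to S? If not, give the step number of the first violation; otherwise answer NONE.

NONE

step 1: ?Int  match  cont: !Str.μY.…
step 2: !Str  match  cont: μY.…
step 3: & ack  match  cont: ⊕{retry: !Int.!Bool.⊕{ack: end, ok: end, stop: μY.…}, data: ?Bool.?Unit.⊕{data: end, done: μY.…, stop: μY.…}, more: ?Unit.&{done: ?Bool.μY.…, retry: !Str.end, data: &{err: μY.…, more: μY.…, ok: end}}}
step 4: ⊕ retry  match  cont: !Int.!Bool.⊕{ack: end, ok: end, stop: μY.…}
step 5: !Int  match  cont: !Bool.⊕{ack: end, ok: end, stop: μY.…}
trace exhausted — no violation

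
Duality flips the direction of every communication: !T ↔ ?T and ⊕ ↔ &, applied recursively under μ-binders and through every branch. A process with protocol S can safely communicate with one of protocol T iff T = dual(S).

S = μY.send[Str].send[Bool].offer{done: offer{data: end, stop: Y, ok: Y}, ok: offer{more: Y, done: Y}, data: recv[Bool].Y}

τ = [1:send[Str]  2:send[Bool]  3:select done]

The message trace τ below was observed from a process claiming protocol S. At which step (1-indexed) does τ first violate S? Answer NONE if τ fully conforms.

3

step 1: send[Str]  ✓  now at send[Bool].offer{done: offer{data: end, stop: μY.…, ok: μY.…}, ok: offer{more: μY.…, done: μY.…}, data: recv[Bool].μY.…}
step 2: send[Bool]  ✓  now at offer{done: offer{data: end, stop: μY.…, ok: μY.…}, ok: offer{more: μY.…, done: μY.…}, data: recv[Bool].μY.…}
step 3: got select done, protocol expects offer done or offer ok or offer data  ✗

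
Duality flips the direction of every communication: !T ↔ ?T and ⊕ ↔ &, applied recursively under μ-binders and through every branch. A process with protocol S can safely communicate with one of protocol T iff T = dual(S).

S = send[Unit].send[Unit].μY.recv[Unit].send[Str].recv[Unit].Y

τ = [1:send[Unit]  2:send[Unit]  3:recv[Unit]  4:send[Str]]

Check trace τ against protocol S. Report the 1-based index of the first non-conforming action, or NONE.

NONE

step 1: send[Unit]  ok  cont: send[Unit].μY.…
step 2: send[Unit]  ok  cont: μY.…
step 3: recv[Unit]  ok  cont: send[Str].recv[Unit].μY.…
step 4: send[Str]  ok  cont: recv[Unit].μY.…
trace exhausted — no violation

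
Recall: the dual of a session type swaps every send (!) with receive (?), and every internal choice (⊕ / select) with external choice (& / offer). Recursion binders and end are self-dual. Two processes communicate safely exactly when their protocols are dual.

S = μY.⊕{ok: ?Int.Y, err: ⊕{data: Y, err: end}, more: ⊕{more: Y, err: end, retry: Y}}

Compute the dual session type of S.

μY → μY  (binder kept)
  ⊕{ok,err,more} → &{ok,err,more}  (internal→external)
    case ok:
      ?Int → !Int
        Y self-dual
    case err:
      ⊕{data,err} → &{data,err}  (internal→external)
        case data:
          Y self-dual
        case err:
          end self-dual
    case more:
      ⊕{more,err,retry} → &{more,err,retry}  (internal→external)
        case more:
          Y self-dual
        case err:
          end self-dual
        case retry:
          Y self-dual

μY.&{ok: !Int.Y, err: &{data: Y, err: end}, more: &{more: Y, err: end, retry: Y}}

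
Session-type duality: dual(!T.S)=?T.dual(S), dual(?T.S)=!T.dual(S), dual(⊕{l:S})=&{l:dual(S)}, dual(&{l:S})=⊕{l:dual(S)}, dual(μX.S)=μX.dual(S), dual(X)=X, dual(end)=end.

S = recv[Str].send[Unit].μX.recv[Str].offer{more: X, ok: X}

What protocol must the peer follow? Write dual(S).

recv[Str] = send[Str]
  send[Unit] = recv[Unit]
    μX = μX  (binder kept)
      recv[Str] = send[Str]
        offer{more,ok} = select{more,ok}  (external→internal)
          • more:
            dual(X) = X
          • ok:
            dual(X) = X

send[Str].recv[Unit].μX.send[Str].select{more: X, ok: X}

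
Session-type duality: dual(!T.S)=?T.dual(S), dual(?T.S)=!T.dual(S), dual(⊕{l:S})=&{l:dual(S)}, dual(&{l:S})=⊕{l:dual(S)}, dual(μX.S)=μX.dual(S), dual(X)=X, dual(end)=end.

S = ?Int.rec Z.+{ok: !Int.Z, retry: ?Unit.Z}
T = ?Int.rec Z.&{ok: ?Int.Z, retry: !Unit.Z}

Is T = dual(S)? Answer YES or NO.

?Int ‖ ?Int  ✗ same direction on both sides — not dual

NO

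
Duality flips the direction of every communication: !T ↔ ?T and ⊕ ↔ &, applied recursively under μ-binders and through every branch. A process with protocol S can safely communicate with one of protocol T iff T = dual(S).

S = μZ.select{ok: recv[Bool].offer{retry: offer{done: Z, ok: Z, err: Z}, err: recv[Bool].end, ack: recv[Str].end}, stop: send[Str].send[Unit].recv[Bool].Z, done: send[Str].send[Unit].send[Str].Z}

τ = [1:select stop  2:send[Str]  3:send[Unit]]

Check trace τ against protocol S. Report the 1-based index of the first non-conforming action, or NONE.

[1] select stop  ✓  cont: send[Str].send[Unit].recv[Bool].μZ.…
[2] send[Str]  ✓  cont: send[Unit].recv[Bool].μZ.…
[3] send[Unit]  ✓  cont: recv[Bool].μZ.…
all 3 steps conform

NONE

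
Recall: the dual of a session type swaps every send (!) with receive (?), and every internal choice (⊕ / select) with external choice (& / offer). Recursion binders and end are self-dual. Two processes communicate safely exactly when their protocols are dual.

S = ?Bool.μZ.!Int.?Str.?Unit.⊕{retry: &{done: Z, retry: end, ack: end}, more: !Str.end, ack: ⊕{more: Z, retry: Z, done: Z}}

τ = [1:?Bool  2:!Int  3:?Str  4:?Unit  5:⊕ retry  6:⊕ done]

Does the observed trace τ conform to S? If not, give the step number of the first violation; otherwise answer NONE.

@1 ?Bool  ok  state: μZ.…
@2 !Int  ok  state: ?Str.?Unit.⊕{retry: &{done: μZ.…, retry: end, ack: end}, more: !Str.end, ack: ⊕{more: μZ.…, retry: μZ.…, done: μZ.…}}
@3 ?Str  ok  state: ?Unit.⊕{retry: &{done: μZ.…, retry: end, ack: end}, more: !Str.end, ack: ⊕{more: μZ.…, retry: μZ.…, done: μZ.…}}
@4 ?Unit  ok  state: ⊕{retry: &{done: μZ.…, retry: end, ack: end}, more: !Str.end, ack: ⊕{more: μZ.…, retry: μZ.…, done: μZ.…}}
@5 ⊕ retry  ok  state: &{done: μZ.…, retry: end, ack: end}
@6 got ⊕ done, protocol expects & done or & retry or & ack  ✗

6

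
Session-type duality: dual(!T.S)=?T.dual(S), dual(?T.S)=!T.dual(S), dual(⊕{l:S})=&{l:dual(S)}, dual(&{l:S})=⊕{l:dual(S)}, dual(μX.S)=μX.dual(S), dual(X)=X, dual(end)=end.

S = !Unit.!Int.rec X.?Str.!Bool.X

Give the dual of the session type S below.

?Unit.?Int.rec X.!Str.?Bool.X

!Unit → ?Unit
  !Int → ?Int
    rec X → rec X  (rec unchanged)
      ?Str → !Str
        !Bool → ?Bool
          X ↦ X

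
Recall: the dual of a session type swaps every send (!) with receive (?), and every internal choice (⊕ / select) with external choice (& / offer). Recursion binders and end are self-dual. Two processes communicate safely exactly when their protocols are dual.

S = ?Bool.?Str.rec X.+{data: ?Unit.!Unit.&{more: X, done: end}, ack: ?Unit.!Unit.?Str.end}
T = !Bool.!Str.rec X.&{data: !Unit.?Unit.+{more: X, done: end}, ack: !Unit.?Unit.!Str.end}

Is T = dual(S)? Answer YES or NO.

YES

?Bool ‖ !Bool  ✓
  ?Str ‖ !Str  ✓
    rec X ‖ rec X  ✓ (binder kept)
      +{data,ack} ‖ &{data,ack}  ✓ same labels
        • data:
          ?Unit ‖ !Unit  ✓
            !Unit ‖ ?Unit  ✓
              &{more,done} ‖ +{more,done}  ✓ same labels
                • more:
                  X ‖ X  ✓
                • done:
                  end ‖ end  ✓
        • ack:
          ?Unit ‖ !Unit  ✓
            !Unit ‖ ?Unit  ✓
              ?Str ‖ !Str  ✓
                end ‖ end  ✓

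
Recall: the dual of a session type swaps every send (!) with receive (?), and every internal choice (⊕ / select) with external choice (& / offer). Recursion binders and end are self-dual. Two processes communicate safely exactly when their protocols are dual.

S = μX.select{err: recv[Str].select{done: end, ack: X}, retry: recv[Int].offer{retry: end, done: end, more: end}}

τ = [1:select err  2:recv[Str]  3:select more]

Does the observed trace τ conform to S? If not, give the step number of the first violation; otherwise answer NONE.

3

@1 select err  ok  now at recv[Str].select{done: end, ack: μX.…}
@2 recv[Str]  ok  now at select{done: end, ack: μX.…}
@3 got select more, protocol expects select done or select ack  ✗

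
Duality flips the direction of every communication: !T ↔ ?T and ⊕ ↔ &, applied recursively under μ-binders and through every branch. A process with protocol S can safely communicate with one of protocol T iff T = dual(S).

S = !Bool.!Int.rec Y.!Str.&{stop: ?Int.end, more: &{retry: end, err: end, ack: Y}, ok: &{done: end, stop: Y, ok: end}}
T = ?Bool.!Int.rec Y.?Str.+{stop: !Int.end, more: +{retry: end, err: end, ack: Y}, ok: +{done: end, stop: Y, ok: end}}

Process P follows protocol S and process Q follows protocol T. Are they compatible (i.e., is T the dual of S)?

!Bool | ?Bool  match
  !Int | !Int  ✗ same direction on both sides — not dual

NO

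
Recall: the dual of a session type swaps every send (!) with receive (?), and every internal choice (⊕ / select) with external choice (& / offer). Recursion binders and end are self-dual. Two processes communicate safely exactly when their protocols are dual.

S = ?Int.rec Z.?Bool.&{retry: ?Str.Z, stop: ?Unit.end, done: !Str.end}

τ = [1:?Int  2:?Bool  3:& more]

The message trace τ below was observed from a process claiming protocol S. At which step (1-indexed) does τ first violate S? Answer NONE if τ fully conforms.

@1 ?Int  ✓  cont: rec Z.…
@2 ?Bool  ✓  cont: &{retry: ?Str.rec Z.…, stop: ?Unit.end, done: !Str.end}
@3 got & more, protocol expects & retry or & stop or & done  ✗

3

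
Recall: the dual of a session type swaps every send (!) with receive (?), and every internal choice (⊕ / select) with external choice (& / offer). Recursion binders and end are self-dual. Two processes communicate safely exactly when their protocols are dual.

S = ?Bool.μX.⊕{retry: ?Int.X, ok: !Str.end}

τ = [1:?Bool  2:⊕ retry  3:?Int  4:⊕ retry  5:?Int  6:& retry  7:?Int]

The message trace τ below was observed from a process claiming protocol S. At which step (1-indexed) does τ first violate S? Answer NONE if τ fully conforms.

[1] ?Bool  match  state: μX.…
[2] ⊕ retry  match  state: ?Int.μX.…
[3] ?Int  match  state: μX.…
[4] ⊕ retry  match  state: ?Int.μX.…
[5] ?Int  match  state: μX.…
[6] got & retry, protocol expects ⊕ retry or ⊕ ok  ✗

6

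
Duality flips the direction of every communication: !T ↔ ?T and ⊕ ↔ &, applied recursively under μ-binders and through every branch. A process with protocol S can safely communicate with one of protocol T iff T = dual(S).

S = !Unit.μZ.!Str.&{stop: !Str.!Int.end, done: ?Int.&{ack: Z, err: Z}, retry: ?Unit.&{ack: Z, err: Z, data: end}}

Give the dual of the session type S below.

!Unit = ?Unit
  μZ = μZ  (binder kept)
    !Str = ?Str
      &{stop,done,retry} = ⊕{stop,done,retry}  (&→⊕)
        case stop:
          !Str = ?Str
            !Int = ?Int
              dual(end) = end
        case done:
          ?Int = !Int
            &{ack,err} = ⊕{ack,err}  (&→⊕)
              case ack:
                dual(Z) = Z
              case err:
                dual(Z) = Z
        case retry:
          ?Unit = !Unit
            &{ack,err,data} = ⊕{ack,err,data}  (&→⊕)
              case ack:
                dual(Z) = Z
              case err:
                dual(Z) = Z
              case data:
                dual(end) = end

?Unit.μZ.?Str.⊕{stop: ?Str.?Int.end, done: !Int.⊕{ack: Z, err: Z}, retry: !Unit.⊕{ack: Z, err: Z, data: end}}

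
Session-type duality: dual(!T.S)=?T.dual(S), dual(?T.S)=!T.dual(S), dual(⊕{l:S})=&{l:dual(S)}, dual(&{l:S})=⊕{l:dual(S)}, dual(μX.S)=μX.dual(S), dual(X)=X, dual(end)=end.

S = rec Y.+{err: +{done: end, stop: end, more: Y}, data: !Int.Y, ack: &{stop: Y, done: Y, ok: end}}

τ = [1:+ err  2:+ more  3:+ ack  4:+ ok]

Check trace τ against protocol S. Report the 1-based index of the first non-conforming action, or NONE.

@1 + err  match  now at +{done: end, stop: end, more: rec Y.…}
@2 + more  match  now at rec Y.…
@3 + ack  match  now at &{stop: rec Y.…, done: rec Y.…, ok: end}
@4 got + ok, protocol expects & stop or & done or & ok  ✗

4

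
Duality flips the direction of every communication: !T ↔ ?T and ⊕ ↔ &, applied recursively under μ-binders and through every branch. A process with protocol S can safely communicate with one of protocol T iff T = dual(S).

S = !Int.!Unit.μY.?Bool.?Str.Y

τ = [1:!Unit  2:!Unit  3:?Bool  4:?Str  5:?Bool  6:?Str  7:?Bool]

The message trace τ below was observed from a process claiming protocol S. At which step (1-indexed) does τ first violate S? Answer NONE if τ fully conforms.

1

step 1: got !Unit, protocol expects !Int  ✗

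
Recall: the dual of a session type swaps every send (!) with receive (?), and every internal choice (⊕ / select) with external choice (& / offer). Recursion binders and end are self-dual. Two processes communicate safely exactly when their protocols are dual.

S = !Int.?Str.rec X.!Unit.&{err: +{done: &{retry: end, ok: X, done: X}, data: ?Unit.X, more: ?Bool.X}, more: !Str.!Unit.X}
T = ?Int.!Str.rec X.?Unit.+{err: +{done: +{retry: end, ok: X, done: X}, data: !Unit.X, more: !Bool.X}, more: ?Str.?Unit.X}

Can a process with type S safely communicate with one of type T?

!Int ‖ ?Int  ✓
  ?Str ‖ !Str  ✓
    rec X ‖ rec X  ✓ (rec unchanged)
      !Unit ‖ ?Unit  ✓
        &{err,more} ‖ +{err,more}  ✓ same labels
          • err:
            +{done,data,more} ‖ +{done,data,more}  ✗ choice polarity not flipped — not dual

NO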